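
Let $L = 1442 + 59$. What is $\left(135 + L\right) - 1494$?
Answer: $142$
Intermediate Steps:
$L = 1501$
$\left(135 + L\right) - 1494 = \left(135 + 1501\right) - 1494 = 1636 - 1494 = 142$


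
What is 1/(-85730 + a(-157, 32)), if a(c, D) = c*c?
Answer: -1/61081 ≈ -1.6372e-5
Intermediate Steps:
a(c, D) = c²
1/(-85730 + a(-157, 32)) = 1/(-85730 + (-157)²) = 1/(-85730 + 24649) = 1/(-61081) = -1/61081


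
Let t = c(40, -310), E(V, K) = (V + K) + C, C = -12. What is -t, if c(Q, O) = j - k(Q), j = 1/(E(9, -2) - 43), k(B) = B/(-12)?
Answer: -53/16 ≈ -3.3125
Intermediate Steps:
k(B) = -B/12 (k(B) = B*(-1/12) = -B/12)
E(V, K) = -12 + K + V (E(V, K) = (V + K) - 12 = (K + V) - 12 = -12 + K + V)
j = -1/48 (j = 1/((-12 - 2 + 9) - 43) = 1/(-5 - 43) = 1/(-48) = -1/48 ≈ -0.020833)
c(Q, O) = -1/48 + Q/12 (c(Q, O) = -1/48 - (-1)*Q/12 = -1/48 + Q/12)
t = 53/16 (t = -1/48 + (1/12)*40 = -1/48 + 10/3 = 53/16 ≈ 3.3125)
-t = -1*53/16 = -53/16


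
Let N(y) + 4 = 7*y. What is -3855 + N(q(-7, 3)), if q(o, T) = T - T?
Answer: -3859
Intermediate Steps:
q(o, T) = 0
N(y) = -4 + 7*y
-3855 + N(q(-7, 3)) = -3855 + (-4 + 7*0) = -3855 + (-4 + 0) = -3855 - 4 = -3859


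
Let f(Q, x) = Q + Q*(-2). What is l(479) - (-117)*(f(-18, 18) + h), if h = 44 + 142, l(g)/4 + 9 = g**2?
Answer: 941596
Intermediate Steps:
l(g) = -36 + 4*g**2
h = 186
f(Q, x) = -Q (f(Q, x) = Q - 2*Q = -Q)
l(479) - (-117)*(f(-18, 18) + h) = (-36 + 4*479**2) - (-117)*(-1*(-18) + 186) = (-36 + 4*229441) - (-117)*(18 + 186) = (-36 + 917764) - (-117)*204 = 917728 - 1*(-23868) = 917728 + 23868 = 941596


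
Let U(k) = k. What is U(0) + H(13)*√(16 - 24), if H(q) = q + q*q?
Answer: 364*I*√2 ≈ 514.77*I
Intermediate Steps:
H(q) = q + q²
U(0) + H(13)*√(16 - 24) = 0 + (13*(1 + 13))*√(16 - 24) = 0 + (13*14)*√(-8) = 0 + 182*(2*I*√2) = 0 + 364*I*√2 = 364*I*√2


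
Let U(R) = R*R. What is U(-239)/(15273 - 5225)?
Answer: 57121/10048 ≈ 5.6848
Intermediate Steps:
U(R) = R**2
U(-239)/(15273 - 5225) = (-239)**2/(15273 - 5225) = 57121/10048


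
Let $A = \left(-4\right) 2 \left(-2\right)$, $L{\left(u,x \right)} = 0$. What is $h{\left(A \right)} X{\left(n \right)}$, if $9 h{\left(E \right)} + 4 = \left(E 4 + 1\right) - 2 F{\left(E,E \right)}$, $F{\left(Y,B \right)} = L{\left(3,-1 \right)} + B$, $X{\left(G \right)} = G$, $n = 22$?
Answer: $\frac{638}{9} \approx 70.889$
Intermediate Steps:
$F{\left(Y,B \right)} = B$ ($F{\left(Y,B \right)} = 0 + B = B$)
$A = 16$ ($A = \left(-8\right) \left(-2\right) = 16$)
$h{\left(E \right)} = - \frac{1}{3} + \frac{2 E}{9}$ ($h{\left(E \right)} = - \frac{4}{9} + \frac{\left(E 4 + 1\right) - 2 E}{9} = - \frac{4}{9} + \frac{\left(4 E + 1\right) - 2 E}{9} = - \frac{4}{9} + \frac{\left(1 + 4 E\right) - 2 E}{9} = - \frac{4}{9} + \frac{1 + 2 E}{9} = - \frac{4}{9} + \left(\frac{1}{9} + \frac{2 E}{9}\right) = - \frac{1}{3} + \frac{2 E}{9}$)
$h{\left(A \right)} X{\left(n \right)} = \left(- \frac{1}{3} + \frac{2}{9} \cdot 16\right) 22 = \left(- \frac{1}{3} + \frac{32}{9}\right) 22 = \frac{29}{9} \cdot 22 = \frac{638}{9}$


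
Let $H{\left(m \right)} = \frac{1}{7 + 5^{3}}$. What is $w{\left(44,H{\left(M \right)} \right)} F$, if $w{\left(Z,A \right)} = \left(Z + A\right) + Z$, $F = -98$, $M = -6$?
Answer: $- \frac{569233}{66} \approx -8624.8$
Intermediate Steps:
$H{\left(m \right)} = \frac{1}{132}$ ($H{\left(m \right)} = \frac{1}{7 + 125} = \frac{1}{132}$)
$w{\left(Z,A \right)} = A + 2 Z$ ($w{\left(Z,A \right)} = \left(A + Z\right) + Z = A + 2 Z$)
$w{\left(44,H{\left(M \right)} \right)} F = \left(\frac{1}{132} + 2 \cdot 44\right) \left(-98\right) = \left(\frac{1}{132} + 88\right) \left(-98\right) = \frac{11617}{132} \left(-98\right) = - \frac{569233}{66}$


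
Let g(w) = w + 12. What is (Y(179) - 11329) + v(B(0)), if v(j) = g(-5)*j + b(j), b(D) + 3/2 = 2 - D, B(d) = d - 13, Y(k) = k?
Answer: -22455/2 ≈ -11228.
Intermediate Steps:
B(d) = -13 + d
b(D) = 1/2 - D (b(D) = -3/2 + (2 - D) = 1/2 - D)
g(w) = 12 + w
v(j) = 1/2 + 6*j (v(j) = (12 - 5)*j + (1/2 - j) = 7*j + (1/2 - j) = 1/2 + 6*j)
(Y(179) - 11329) + v(B(0)) = (179 - 11329) + (1/2 + 6*(-13 + 0)) = -11150 + (1/2 + 6*(-13)) = -11150 + (1/2 - 78) = -11150 - 155/2 = -22455/2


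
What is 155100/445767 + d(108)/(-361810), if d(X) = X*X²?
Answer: -84236884684/26880493045 ≈ -3.1338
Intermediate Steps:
d(X) = X³
155100/445767 + d(108)/(-361810) = 155100/445767 + 108³/(-361810) = 155100*(1/445767) + 1259712*(-1/361810) = 51700/148589 - 629856/180905 = -84236884684/26880493045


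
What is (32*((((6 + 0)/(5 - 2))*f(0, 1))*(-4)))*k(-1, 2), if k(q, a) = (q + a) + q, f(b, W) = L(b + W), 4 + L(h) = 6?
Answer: 0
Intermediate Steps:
L(h) = 2 (L(h) = -4 + 6 = 2)
f(b, W) = 2
k(q, a) = a + 2*q (k(q, a) = (a + q) + q = a + 2*q)
(32*((((6 + 0)/(5 - 2))*f(0, 1))*(-4)))*k(-1, 2) = (32*((((6 + 0)/(5 - 2))*2)*(-4)))*(2 + 2*(-1)) = (32*(((6/3)*2)*(-4)))*(2 - 2) = (32*(((6*(1/3))*2)*(-4)))*0 = (32*((2*2)*(-4)))*0 = (32*(4*(-4)))*0 = (32*(-16))*0 = -512*0 = 0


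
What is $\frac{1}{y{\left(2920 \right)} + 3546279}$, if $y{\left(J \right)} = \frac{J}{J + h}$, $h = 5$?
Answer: $\frac{585}{2074573799} \approx 2.8199 \cdot 10^{-7}$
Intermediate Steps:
$y{\left(J \right)} = \frac{J}{5 + J}$ ($y{\left(J \right)} = \frac{J}{J + 5} = \frac{J}{5 + J}$)
$\frac{1}{y{\left(2920 \right)} + 3546279} = \frac{1}{\frac{2920}{5 + 2920} + 3546279} = \frac{1}{\frac{2920}{2925} + 3546279} = \frac{1}{2920 \cdot \frac{1}{2925} + 3546279} = \frac{1}{\frac{584}{585} + 3546279} = \frac{1}{\frac{2074573799}{585}} = \frac{585}{2074573799}$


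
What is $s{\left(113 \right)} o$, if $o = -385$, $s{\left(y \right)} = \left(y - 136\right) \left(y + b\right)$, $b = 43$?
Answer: $1381380$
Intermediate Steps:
$s{\left(y \right)} = \left(-136 + y\right) \left(43 + y\right)$ ($s{\left(y \right)} = \left(y - 136\right) \left(y + 43\right) = \left(-136 + y\right) \left(43 + y\right)$)
$s{\left(113 \right)} o = \left(-5848 + 113^{2} - 10509\right) \left(-385\right) = \left(-5848 + 12769 - 10509\right) \left(-385\right) = \left(-3588\right) \left(-385\right) = 1381380$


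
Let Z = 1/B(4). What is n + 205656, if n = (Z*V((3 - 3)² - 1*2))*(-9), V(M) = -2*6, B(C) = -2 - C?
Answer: 205638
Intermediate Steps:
V(M) = -12
Z = -⅙ (Z = 1/(-2 - 1*4) = 1/(-2 - 4) = 1/(-6) = -⅙ ≈ -0.16667)
n = -18 (n = -⅙*(-12)*(-9) = 2*(-9) = -18)
n + 205656 = -18 + 205656 = 205638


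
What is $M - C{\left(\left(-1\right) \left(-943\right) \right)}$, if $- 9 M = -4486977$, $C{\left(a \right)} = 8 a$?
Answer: $491009$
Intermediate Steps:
$M = 498553$ ($M = \left(- \frac{1}{9}\right) \left(-4486977\right) = 498553$)
$M - C{\left(\left(-1\right) \left(-943\right) \right)} = 498553 - 8 \left(\left(-1\right) \left(-943\right)\right) = 498553 - 8 \cdot 943 = 498553 - 7544 = 491009$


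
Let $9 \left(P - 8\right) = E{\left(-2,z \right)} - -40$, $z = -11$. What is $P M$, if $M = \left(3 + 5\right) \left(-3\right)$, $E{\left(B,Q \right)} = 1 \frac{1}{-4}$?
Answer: $-298$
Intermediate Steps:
$E{\left(B,Q \right)} = - \frac{1}{4}$ ($E{\left(B,Q \right)} = 1 \left(- \frac{1}{4}\right) = - \frac{1}{4}$)
$M = -24$ ($M = 8 \left(-3\right) = -24$)
$P = \frac{149}{12}$ ($P = 8 + \frac{- \frac{1}{4} - -40}{9} = 8 + \frac{- \frac{1}{4} + 40}{9} = 8 + \frac{1}{9} \cdot \frac{159}{4} = 8 + \frac{53}{12} = \frac{149}{12} \approx 12.417$)
$P M = \frac{149}{12} \left(-24\right) = -298$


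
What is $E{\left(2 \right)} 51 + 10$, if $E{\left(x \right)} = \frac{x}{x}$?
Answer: $61$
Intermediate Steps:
$E{\left(x \right)} = 1$
$E{\left(2 \right)} 51 + 10 = 1 \cdot 51 + 10 = 51 + 10 = 61$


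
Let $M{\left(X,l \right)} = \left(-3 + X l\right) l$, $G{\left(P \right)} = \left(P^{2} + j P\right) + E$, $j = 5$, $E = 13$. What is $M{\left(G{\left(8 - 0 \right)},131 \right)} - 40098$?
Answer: $1967346$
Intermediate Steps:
$G{\left(P \right)} = 13 + P^{2} + 5 P$ ($G{\left(P \right)} = \left(P^{2} + 5 P\right) + 13 = 13 + P^{2} + 5 P$)
$M{\left(X,l \right)} = l \left(-3 + X l\right)$
$M{\left(G{\left(8 - 0 \right)},131 \right)} - 40098 = 131 \left(-3 + \left(13 + \left(8 - 0\right)^{2} + 5 \left(8 - 0\right)\right) 131\right) - 40098 = 131 \left(-3 + \left(13 + \left(8 + 0\right)^{2} + 5 \left(8 + 0\right)\right) 131\right) - 40098 = 131 \left(-3 + \left(13 + 8^{2} + 5 \cdot 8\right) 131\right) - 40098 = 131 \left(-3 + \left(13 + 64 + 40\right) 131\right) - 40098 = 131 \left(-3 + 117 \cdot 131\right) - 40098 = 131 \left(-3 + 15327\right) - 40098 = 131 \cdot 15324 - 40098 = 2007444 - 40098 = 1967346$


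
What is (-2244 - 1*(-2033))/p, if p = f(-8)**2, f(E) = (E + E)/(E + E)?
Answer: -211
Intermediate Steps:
f(E) = 1 (f(E) = (2*E)/((2*E)) = (2*E)*(1/(2*E)) = 1)
p = 1 (p = 1**2 = 1)
(-2244 - 1*(-2033))/p = (-2244 - 1*(-2033))/1 = (-2244 + 2033)*1 = -211*1 = -211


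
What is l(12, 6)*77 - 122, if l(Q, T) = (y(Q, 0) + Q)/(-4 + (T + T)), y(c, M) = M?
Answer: -13/2 ≈ -6.5000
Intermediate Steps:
l(Q, T) = Q/(-4 + 2*T) (l(Q, T) = (0 + Q)/(-4 + (T + T)) = Q/(-4 + 2*T))
l(12, 6)*77 - 122 = ((1/2)*12/(-2 + 6))*77 - 122 = ((1/2)*12/4)*77 - 122 = ((1/2)*12*(1/4))*77 - 122 = (3/2)*77 - 122 = 231/2 - 122 = -13/2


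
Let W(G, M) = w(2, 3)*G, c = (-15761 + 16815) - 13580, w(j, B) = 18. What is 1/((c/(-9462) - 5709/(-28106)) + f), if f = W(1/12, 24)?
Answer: 66484743/201245693 ≈ 0.33037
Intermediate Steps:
c = -12526 (c = 1054 - 13580 = -12526)
W(G, M) = 18*G
f = 3/2 (f = 18/12 = 18*(1/12) = 3/2 ≈ 1.5000)
1/((c/(-9462) - 5709/(-28106)) + f) = 1/((-12526/(-9462) - 5709/(-28106)) + 3/2) = 1/((-12526*(-1/9462) - 5709*(-1/28106)) + 3/2) = 1/((6263/4731 + 5709/28106) + 3/2) = 1/(203037157/132969486 + 3/2) = 1/(201245693/66484743) = 66484743/201245693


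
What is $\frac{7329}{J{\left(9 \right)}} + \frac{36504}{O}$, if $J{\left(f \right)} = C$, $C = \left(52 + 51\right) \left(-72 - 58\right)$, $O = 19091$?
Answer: $\frac{348870621}{255628490} \approx 1.3648$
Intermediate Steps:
$C = -13390$ ($C = 103 \left(-130\right) = -13390$)
$J{\left(f \right)} = -13390$
$\frac{7329}{J{\left(9 \right)}} + \frac{36504}{O} = \frac{7329}{-13390} + \frac{36504}{19091} = 7329 \left(- \frac{1}{13390}\right) + 36504 \cdot \frac{1}{19091} = - \frac{7329}{13390} + \frac{36504}{19091} = \frac{348870621}{255628490}$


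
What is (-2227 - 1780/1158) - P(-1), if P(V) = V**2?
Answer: -1290902/579 ≈ -2229.5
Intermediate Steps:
(-2227 - 1780/1158) - P(-1) = (-2227 - 1780/1158) - 1*(-1)**2 = (-2227 - 1780*1/1158) - 1*1 = (-2227 - 890/579) - 1 = -1290323/579 - 1 = -1290902/579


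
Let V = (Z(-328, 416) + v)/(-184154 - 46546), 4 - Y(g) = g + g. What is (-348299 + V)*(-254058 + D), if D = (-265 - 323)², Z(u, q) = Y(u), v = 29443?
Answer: -1227868224287243/38450 ≈ -3.1934e+10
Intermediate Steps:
Y(g) = 4 - 2*g (Y(g) = 4 - (g + g) = 4 - 2*g)
Z(u, q) = 4 - 2*u
D = 345744 (D = (-588)² = 345744)
V = -30103/230700 (V = ((4 - 2*(-328)) + 29443)/(-184154 - 46546) = ((4 + 656) + 29443)/(-230700) = (660 + 29443)*(-1/230700) = 30103*(-1/230700) = -30103/230700 ≈ -0.13049)
(-348299 + V)*(-254058 + D) = (-348299 - 30103/230700)*(-254058 + 345744) = -80352609403/230700*91686 = -1227868224287243/38450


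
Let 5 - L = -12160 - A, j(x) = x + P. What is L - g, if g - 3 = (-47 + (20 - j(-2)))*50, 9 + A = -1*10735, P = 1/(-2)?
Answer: 2643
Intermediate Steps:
P = -½ ≈ -0.50000
j(x) = -½ + x (j(x) = x - ½ = -½ + x)
A = -10744 (A = -9 - 1*10735 = -9 - 10735 = -10744)
g = -1222 (g = 3 + (-47 + (20 - (-½ - 2)))*50 = 3 + (-47 + (20 - 1*(-5/2)))*50 = 3 + (-47 + (20 + 5/2))*50 = 3 + (-47 + 45/2)*50 = 3 - 49/2*50 = 3 - 1225 = -1222)
L = 1421 (L = 5 - (-12160 - 1*(-10744)) = 5 - (-12160 + 10744) = 5 - 1*(-1416) = 5 + 1416 = 1421)
L - g = 1421 - 1*(-1222) = 1421 + 1222 = 2643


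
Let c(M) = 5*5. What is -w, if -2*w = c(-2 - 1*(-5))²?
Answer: 625/2 ≈ 312.50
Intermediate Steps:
c(M) = 25
w = -625/2 (w = -½*25² = -½*625 = -625/2 ≈ -312.50)
-w = -1*(-625/2) = 625/2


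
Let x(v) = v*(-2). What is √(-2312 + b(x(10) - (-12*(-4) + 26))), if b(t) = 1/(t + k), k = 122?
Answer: 11*I*√3745/14 ≈ 48.083*I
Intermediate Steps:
x(v) = -2*v
b(t) = 1/(122 + t) (b(t) = 1/(t + 122) = 1/(122 + t))
√(-2312 + b(x(10) - (-12*(-4) + 26))) = √(-2312 + 1/(122 + (-2*10 - (-12*(-4) + 26)))) = √(-2312 + 1/(122 + (-20 - (48 + 26)))) = √(-2312 + 1/(122 + (-20 - 1*74))) = √(-2312 + 1/(122 + (-20 - 74))) = √(-2312 + 1/(122 - 94)) = √(-2312 + 1/28) = √(-64735/28) = 11*I*√3745/14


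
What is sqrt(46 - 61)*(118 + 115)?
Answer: 233*I*sqrt(15) ≈ 902.41*I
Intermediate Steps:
sqrt(46 - 61)*(118 + 115) = sqrt(-15)*233 = (I*sqrt(15))*233 = 233*I*sqrt(15)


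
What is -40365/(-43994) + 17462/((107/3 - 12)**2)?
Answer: 7117489017/221773754 ≈ 32.093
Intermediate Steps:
-40365/(-43994) + 17462/((107/3 - 12)**2) = -40365*(-1/43994) + 17462/((107*(1/3) - 12)**2) = 40365/43994 + 17462/((107/3 - 12)**2) = 40365/43994 + 17462/((71/3)**2) = 40365/43994 + 17462/(5041/9) = 40365/43994 + 17462*(9/5041) = 40365/43994 + 157158/5041 = 7117489017/221773754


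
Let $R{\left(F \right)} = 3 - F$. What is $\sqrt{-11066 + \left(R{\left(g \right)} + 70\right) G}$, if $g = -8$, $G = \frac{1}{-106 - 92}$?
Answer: $\frac{i \sqrt{5356142}}{22} \approx 105.2 i$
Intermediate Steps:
$G = - \frac{1}{198}$ ($G = \frac{1}{-198} = - \frac{1}{198} \approx -0.0050505$)
$\sqrt{-11066 + \left(R{\left(g \right)} + 70\right) G} = \sqrt{-11066 + \left(\left(3 - -8\right) + 70\right) \left(- \frac{1}{198}\right)} = \sqrt{-11066 + \left(\left(3 + 8\right) + 70\right) \left(- \frac{1}{198}\right)} = \sqrt{-11066 + \left(11 + 70\right) \left(- \frac{1}{198}\right)} = \sqrt{-11066 + 81 \left(- \frac{1}{198}\right)} = \sqrt{-11066 - \frac{9}{22}} = \sqrt{- \frac{243461}{22}} = \frac{i \sqrt{5356142}}{22}$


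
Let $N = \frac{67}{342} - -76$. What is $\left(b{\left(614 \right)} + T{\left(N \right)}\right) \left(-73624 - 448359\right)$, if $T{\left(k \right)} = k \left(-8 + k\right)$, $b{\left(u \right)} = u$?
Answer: $- \frac{354734402436799}{116964} \approx -3.0329 \cdot 10^{9}$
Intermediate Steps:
$N = \frac{26059}{342}$ ($N = 67 \cdot \frac{1}{342} + 76 = \frac{67}{342} + 76 = \frac{26059}{342} \approx 76.196$)
$\left(b{\left(614 \right)} + T{\left(N \right)}\right) \left(-73624 - 448359\right) = \left(614 + \frac{26059 \left(-8 + \frac{26059}{342}\right)}{342}\right) \left(-73624 - 448359\right) = \left(614 + \frac{26059}{342} \cdot \frac{23323}{342}\right) \left(-521983\right) = \left(614 + \frac{607774057}{116964}\right) \left(-521983\right) = \frac{679589953}{116964} \left(-521983\right) = - \frac{354734402436799}{116964}$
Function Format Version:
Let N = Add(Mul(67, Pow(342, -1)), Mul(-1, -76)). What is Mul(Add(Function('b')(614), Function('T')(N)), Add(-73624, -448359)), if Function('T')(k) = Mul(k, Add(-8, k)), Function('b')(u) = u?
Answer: Rational(-354734402436799, 116964) ≈ -3.0329e+9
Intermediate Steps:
N = Rational(26059, 342) (N = Add(Mul(67, Rational(1, 342)), 76) = Add(Rational(67, 342), 76) = Rational(26059, 342) ≈ 76.196)
Mul(Add(Function('b')(614), Function('T')(N)), Add(-73624, -448359)) = Mul(Add(614, Mul(Rational(26059, 342), Add(-8, Rational(26059, 342)))), Add(-73624, -448359)) = Mul(Add(614, Mul(Rational(26059, 342), Rational(23323, 342))), -521983) = Mul(Add(614, Rational(607774057, 116964)), -521983) = Mul(Rational(679589953, 116964), -521983) = Rational(-354734402436799, 116964)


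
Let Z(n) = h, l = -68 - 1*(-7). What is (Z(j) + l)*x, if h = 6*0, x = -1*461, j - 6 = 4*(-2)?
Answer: 28121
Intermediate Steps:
j = -2 (j = 6 + 4*(-2) = 6 - 8 = -2)
l = -61 (l = -68 + 7 = -61)
x = -461
h = 0
Z(n) = 0
(Z(j) + l)*x = (0 - 61)*(-461) = -61*(-461) = 28121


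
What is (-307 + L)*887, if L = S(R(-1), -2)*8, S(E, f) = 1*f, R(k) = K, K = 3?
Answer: -286501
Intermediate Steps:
R(k) = 3
S(E, f) = f
L = -16 (L = -2*8 = -16)
(-307 + L)*887 = (-307 - 16)*887 = -323*887 = -286501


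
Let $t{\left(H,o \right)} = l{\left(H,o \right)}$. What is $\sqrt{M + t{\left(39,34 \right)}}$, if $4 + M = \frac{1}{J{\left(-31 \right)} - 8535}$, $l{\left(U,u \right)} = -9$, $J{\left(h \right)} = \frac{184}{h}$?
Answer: $\frac{2 i \sqrt{227835577883}}{264769} \approx 3.6056 i$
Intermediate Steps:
$t{\left(H,o \right)} = -9$
$M = - \frac{1059107}{264769}$ ($M = -4 + \frac{1}{\frac{184}{-31} - 8535} = -4 + \frac{1}{184 \left(- \frac{1}{31}\right) - 8535} = -4 + \frac{1}{- \frac{184}{31} - 8535} = -4 + \frac{1}{- \frac{264769}{31}} = -4 - \frac{31}{264769} = - \frac{1059107}{264769} \approx -4.0001$)
$\sqrt{M + t{\left(39,34 \right)}} = \sqrt{- \frac{1059107}{264769} - 9} = \sqrt{- \frac{3442028}{264769}} = \frac{2 i \sqrt{227835577883}}{264769}$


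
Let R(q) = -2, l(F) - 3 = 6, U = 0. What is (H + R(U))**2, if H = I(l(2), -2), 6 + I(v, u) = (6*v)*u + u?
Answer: 13924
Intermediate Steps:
l(F) = 9 (l(F) = 3 + 6 = 9)
I(v, u) = -6 + u + 6*u*v (I(v, u) = -6 + ((6*v)*u + u) = -6 + (6*u*v + u) = -6 + (u + 6*u*v) = -6 + u + 6*u*v)
H = -116 (H = -6 - 2 + 6*(-2)*9 = -6 - 2 - 108 = -116)
(H + R(U))**2 = (-116 - 2)**2 = (-118)**2 = 13924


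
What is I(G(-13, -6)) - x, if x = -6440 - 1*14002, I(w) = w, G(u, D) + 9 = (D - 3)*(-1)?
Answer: 20442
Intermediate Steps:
G(u, D) = -6 - D (G(u, D) = -9 + (D - 3)*(-1) = -9 + (-3 + D)*(-1) = -9 + (3 - D) = -6 - D)
x = -20442 (x = -6440 - 14002 = -20442)
I(G(-13, -6)) - x = (-6 - 1*(-6)) - 1*(-20442) = (-6 + 6) + 20442 = 0 + 20442 = 20442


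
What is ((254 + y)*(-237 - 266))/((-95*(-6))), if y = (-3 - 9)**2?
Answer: -100097/285 ≈ -351.22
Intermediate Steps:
y = 144 (y = (-12)**2 = 144)
((254 + y)*(-237 - 266))/((-95*(-6))) = ((254 + 144)*(-237 - 266))/((-95*(-6))) = (398*(-503))/570 = -200194*1/570 = -100097/285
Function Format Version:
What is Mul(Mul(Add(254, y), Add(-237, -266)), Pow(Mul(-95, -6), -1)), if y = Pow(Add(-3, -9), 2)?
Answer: Rational(-100097, 285) ≈ -351.22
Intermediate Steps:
y = 144 (y = Pow(-12, 2) = 144)
Mul(Mul(Add(254, y), Add(-237, -266)), Pow(Mul(-95, -6), -1)) = Mul(Mul(Add(254, 144), Add(-237, -266)), Pow(Mul(-95, -6), -1)) = Mul(Mul(398, -503), Pow(570, -1)) = Mul(-200194, Rational(1, 570)) = Rational(-100097, 285)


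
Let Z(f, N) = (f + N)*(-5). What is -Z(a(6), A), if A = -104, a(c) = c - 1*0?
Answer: -490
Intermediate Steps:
a(c) = c (a(c) = c + 0 = c)
Z(f, N) = -5*N - 5*f (Z(f, N) = (N + f)*(-5) = -5*N - 5*f)
-Z(a(6), A) = -(-5*(-104) - 5*6) = -(520 - 30) = -1*490 = -490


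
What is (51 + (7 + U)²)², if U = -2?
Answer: 5776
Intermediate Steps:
(51 + (7 + U)²)² = (51 + (7 - 2)²)² = (51 + 5²)² = (51 + 25)² = 76² = 5776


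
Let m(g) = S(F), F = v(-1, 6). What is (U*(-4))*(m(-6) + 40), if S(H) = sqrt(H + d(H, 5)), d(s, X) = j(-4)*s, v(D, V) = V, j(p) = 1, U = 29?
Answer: -4640 - 232*sqrt(3) ≈ -5041.8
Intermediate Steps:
d(s, X) = s (d(s, X) = 1*s = s)
F = 6
S(H) = sqrt(2)*sqrt(H) (S(H) = sqrt(H + H) = sqrt(2*H) = sqrt(2)*sqrt(H))
m(g) = 2*sqrt(3) (m(g) = sqrt(2)*sqrt(6) = 2*sqrt(3))
(U*(-4))*(m(-6) + 40) = (29*(-4))*(2*sqrt(3) + 40) = -116*(40 + 2*sqrt(3)) = -4640 - 232*sqrt(3)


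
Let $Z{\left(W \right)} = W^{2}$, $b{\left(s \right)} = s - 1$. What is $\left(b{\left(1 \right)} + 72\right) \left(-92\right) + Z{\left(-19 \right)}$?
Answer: $-6263$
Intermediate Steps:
$b{\left(s \right)} = -1 + s$ ($b{\left(s \right)} = s - 1 = -1 + s$)
$\left(b{\left(1 \right)} + 72\right) \left(-92\right) + Z{\left(-19 \right)} = \left(\left(-1 + 1\right) + 72\right) \left(-92\right) + \left(-19\right)^{2} = \left(0 + 72\right) \left(-92\right) + 361 = 72 \left(-92\right) + 361 = -6624 + 361 = -6263$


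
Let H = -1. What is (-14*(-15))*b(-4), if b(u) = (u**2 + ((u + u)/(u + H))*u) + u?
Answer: 1176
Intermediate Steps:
b(u) = u + u**2 + 2*u**2/(-1 + u) (b(u) = (u**2 + ((u + u)/(u - 1))*u) + u = (u**2 + ((2*u)/(-1 + u))*u) + u = (u**2 + (2*u/(-1 + u))*u) + u = (u**2 + 2*u**2/(-1 + u)) + u = u + u**2 + 2*u**2/(-1 + u))
(-14*(-15))*b(-4) = (-14*(-15))*(-4*(-1 + (-4)**2 + 2*(-4))/(-1 - 4)) = 210*(-4*(-1 + 16 - 8)/(-5)) = 210*(-4*(-1/5)*7) = 210*(28/5) = 1176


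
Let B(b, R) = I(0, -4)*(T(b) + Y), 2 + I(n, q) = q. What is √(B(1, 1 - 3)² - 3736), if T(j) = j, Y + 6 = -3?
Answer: 2*I*√358 ≈ 37.842*I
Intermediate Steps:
Y = -9 (Y = -6 - 3 = -9)
I(n, q) = -2 + q
B(b, R) = 54 - 6*b (B(b, R) = (-2 - 4)*(b - 9) = -6*(-9 + b) = 54 - 6*b)
√(B(1, 1 - 3)² - 3736) = √((54 - 6*1)² - 3736) = √((54 - 6)² - 3736) = √(48² - 3736) = √(2304 - 3736) = √(-1432) = 2*I*√358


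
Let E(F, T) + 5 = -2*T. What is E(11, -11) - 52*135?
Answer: -7003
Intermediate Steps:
E(F, T) = -5 - 2*T
E(11, -11) - 52*135 = (-5 - 2*(-11)) - 52*135 = (-5 + 22) - 7020 = 17 - 7020 = -7003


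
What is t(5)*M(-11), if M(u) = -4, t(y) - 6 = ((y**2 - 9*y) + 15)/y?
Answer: -20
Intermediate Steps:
t(y) = 6 + (15 + y**2 - 9*y)/y (t(y) = 6 + ((y**2 - 9*y) + 15)/y = 6 + (15 + y**2 - 9*y)/y)
t(5)*M(-11) = (-3 + 5 + 15/5)*(-4) = (-3 + 5 + 15*(1/5))*(-4) = (-3 + 5 + 3)*(-4) = 5*(-4) = -20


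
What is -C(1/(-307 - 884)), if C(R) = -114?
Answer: 114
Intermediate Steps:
-C(1/(-307 - 884)) = -1*(-114) = 114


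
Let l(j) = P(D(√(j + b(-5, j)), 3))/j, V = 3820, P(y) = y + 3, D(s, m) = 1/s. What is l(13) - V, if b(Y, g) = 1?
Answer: -49657/13 + √14/182 ≈ -3819.8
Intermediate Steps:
P(y) = 3 + y
l(j) = (3 + (1 + j)^(-½))/j (l(j) = (3 + 1/(√(j + 1)))/j = (3 + 1/(√(1 + j)))/j = (3 + (1 + j)^(-½))/j)
l(13) - V = (3/13 + 1/(13*√(1 + 13))) - 1*3820 = (3*(1/13) + 1/(13*√14)) - 3820 = (3/13 + (√14/14)/13) - 3820 = (3/13 + √14/182) - 3820 = -49657/13 + √14/182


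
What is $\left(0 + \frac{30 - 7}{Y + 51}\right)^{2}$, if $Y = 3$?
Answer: $\frac{529}{2916} \approx 0.18141$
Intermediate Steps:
$\left(0 + \frac{30 - 7}{Y + 51}\right)^{2} = \left(0 + \frac{30 - 7}{3 + 51}\right)^{2} = \left(0 + \frac{23}{54}\right)^{2} = \left(\frac{23}{54}\right)^{2} = \frac{529}{2916}$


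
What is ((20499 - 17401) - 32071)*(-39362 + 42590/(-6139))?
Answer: 1000337973212/877 ≈ 1.1406e+9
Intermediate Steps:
((20499 - 17401) - 32071)*(-39362 + 42590/(-6139)) = (3098 - 32071)*(-39362 + 42590*(-1/6139)) = -28973*(-39362 - 42590/6139) = -28973*(-241685908/6139) = 1000337973212/877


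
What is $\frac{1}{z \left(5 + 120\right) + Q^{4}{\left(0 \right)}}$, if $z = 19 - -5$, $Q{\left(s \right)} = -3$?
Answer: $\frac{1}{3081} \approx 0.00032457$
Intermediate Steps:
$z = 24$ ($z = 19 + 5 = 24$)
$\frac{1}{z \left(5 + 120\right) + Q^{4}{\left(0 \right)}} = \frac{1}{24 \left(5 + 120\right) + \left(-3\right)^{4}} = \frac{1}{24 \cdot 125 + 81} = \frac{1}{3000 + 81} = \frac{1}{3081}$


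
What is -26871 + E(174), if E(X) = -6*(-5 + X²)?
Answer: -208497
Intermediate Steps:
E(X) = 30 - 6*X²
-26871 + E(174) = -26871 + (30 - 6*174²) = -26871 + (30 - 6*30276) = -26871 + (30 - 181656) = -26871 - 181626 = -208497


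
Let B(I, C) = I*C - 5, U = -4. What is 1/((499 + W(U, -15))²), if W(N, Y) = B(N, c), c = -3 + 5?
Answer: 1/236196 ≈ 4.2338e-6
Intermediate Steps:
c = 2
B(I, C) = -5 + C*I (B(I, C) = C*I - 5 = -5 + C*I)
W(N, Y) = -5 + 2*N
1/((499 + W(U, -15))²) = 1/((499 + (-5 + 2*(-4)))²) = 1/((499 + (-5 - 8))²) = 1/((499 - 13)²) = 1/(486²) = 1/236196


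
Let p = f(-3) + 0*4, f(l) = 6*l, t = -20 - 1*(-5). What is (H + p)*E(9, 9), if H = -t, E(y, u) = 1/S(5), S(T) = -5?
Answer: ⅗ ≈ 0.60000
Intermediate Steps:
t = -15 (t = -20 + 5 = -15)
E(y, u) = -⅕ (E(y, u) = 1/(-5) = 1*(-⅕) = -⅕)
H = 15 (H = -1*(-15) = 15)
p = -18 (p = 6*(-3) + 0*4 = -18 + 0 = -18)
(H + p)*E(9, 9) = (15 - 18)*(-⅕) = -3*(-⅕) = ⅗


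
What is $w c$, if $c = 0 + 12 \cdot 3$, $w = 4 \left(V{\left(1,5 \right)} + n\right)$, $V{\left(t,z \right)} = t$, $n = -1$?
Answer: $0$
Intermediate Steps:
$w = 0$ ($w = 4 \left(1 - 1\right) = 4 \cdot 0 = 0$)
$c = 36$ ($c = 0 + 36 = 36$)
$w c = 0 \cdot 36 = 0$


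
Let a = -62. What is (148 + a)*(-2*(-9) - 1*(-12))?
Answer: 2580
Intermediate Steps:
(148 + a)*(-2*(-9) - 1*(-12)) = (148 - 62)*(-2*(-9) - 1*(-12)) = 86*(18 + 12) = 86*30 = 2580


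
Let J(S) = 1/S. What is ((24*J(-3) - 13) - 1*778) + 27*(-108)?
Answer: -3715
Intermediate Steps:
((24*J(-3) - 13) - 1*778) + 27*(-108) = ((24/(-3) - 13) - 1*778) + 27*(-108) = ((24*(-1/3) - 13) - 778) - 2916 = ((-8 - 13) - 778) - 2916 = (-21 - 778) - 2916 = -799 - 2916 = -3715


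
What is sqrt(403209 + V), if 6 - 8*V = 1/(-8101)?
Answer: sqrt(423377985594758)/32404 ≈ 634.99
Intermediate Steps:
V = 48607/64808 (V = 3/4 - 1/8/(-8101) = 3/4 - 1/8*(-1/8101) = 3/4 + 1/64808 = 48607/64808 ≈ 0.75002)
sqrt(403209 + V) = sqrt(403209 + 48607/64808) = sqrt(26131217479/64808) = sqrt(423377985594758)/32404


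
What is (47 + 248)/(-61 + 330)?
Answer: 295/269 ≈ 1.0967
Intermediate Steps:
(47 + 248)/(-61 + 330) = 295/269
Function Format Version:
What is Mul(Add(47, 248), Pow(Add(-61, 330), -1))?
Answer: Rational(295, 269) ≈ 1.0967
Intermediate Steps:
Mul(Add(47, 248), Pow(Add(-61, 330), -1)) = Mul(295, Pow(269, -1)) = Mul(295, Rational(1, 269)) = Rational(295, 269)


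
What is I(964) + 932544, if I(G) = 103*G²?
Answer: 96650032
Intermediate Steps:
I(964) + 932544 = 103*964² + 932544 = 103*929296 + 932544 = 95717488 + 932544 = 96650032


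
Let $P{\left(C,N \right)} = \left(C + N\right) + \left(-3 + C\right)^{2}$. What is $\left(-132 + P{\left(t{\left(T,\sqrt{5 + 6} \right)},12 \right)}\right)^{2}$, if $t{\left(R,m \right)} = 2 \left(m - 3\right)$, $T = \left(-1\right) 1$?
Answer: $12717 + 68 \sqrt{11} \approx 12943.0$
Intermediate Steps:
$T = -1$
$t{\left(R,m \right)} = -6 + 2 m$ ($t{\left(R,m \right)} = 2 \left(-3 + m\right) = -6 + 2 m$)
$P{\left(C,N \right)} = C + N + \left(-3 + C\right)^{2}$
$\left(-132 + P{\left(t{\left(T,\sqrt{5 + 6} \right)},12 \right)}\right)^{2} = \left(-132 + \left(\left(-6 + 2 \sqrt{5 + 6}\right) + 12 + \left(-3 - \left(6 - 2 \sqrt{5 + 6}\right)\right)^{2}\right)\right)^{2} = \left(-132 + \left(\left(-6 + 2 \sqrt{11}\right) + 12 + \left(-3 - \left(6 - 2 \sqrt{11}\right)\right)^{2}\right)\right)^{2} = \left(-132 + \left(\left(-6 + 2 \sqrt{11}\right) + 12 + \left(-9 + 2 \sqrt{11}\right)^{2}\right)\right)^{2} = \left(-132 + \left(6 + \left(-9 + 2 \sqrt{11}\right)^{2} + 2 \sqrt{11}\right)\right)^{2} = \left(-126 + \left(-9 + 2 \sqrt{11}\right)^{2} + 2 \sqrt{11}\right)^{2}$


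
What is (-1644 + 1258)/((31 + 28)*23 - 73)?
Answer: -193/642 ≈ -0.30062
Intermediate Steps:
(-1644 + 1258)/((31 + 28)*23 - 73) = -386/(59*23 - 73) = -386/(1357 - 73) = -386/1284 = -386*1/1284 = -193/642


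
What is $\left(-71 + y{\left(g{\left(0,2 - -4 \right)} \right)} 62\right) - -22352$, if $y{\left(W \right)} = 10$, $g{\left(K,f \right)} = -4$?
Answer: $22901$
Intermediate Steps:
$\left(-71 + y{\left(g{\left(0,2 - -4 \right)} \right)} 62\right) - -22352 = \left(-71 + 10 \cdot 62\right) - -22352 = \left(-71 + 620\right) + 22352 = 549 + 22352 = 22901$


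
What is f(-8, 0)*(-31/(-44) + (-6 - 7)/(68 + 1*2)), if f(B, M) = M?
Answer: 0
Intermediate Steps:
f(-8, 0)*(-31/(-44) + (-6 - 7)/(68 + 1*2)) = 0*(-31/(-44) + (-6 - 7)/(68 + 1*2)) = 0*(-31*(-1/44) - 13/(68 + 2)) = 0*(31/44 - 13/70) = 0*(799/1540) = 0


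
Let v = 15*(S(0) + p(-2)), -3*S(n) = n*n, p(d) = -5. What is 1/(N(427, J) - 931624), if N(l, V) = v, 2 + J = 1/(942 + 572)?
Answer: -1/931699 ≈ -1.0733e-6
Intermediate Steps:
S(n) = -n²/3 (S(n) = -n*n/3 = -n²/3)
J = -3027/1514 (J = -2 + 1/(942 + 572) = -2 + 1/1514 = -3027/1514 ≈ -1.9993)
v = -75 (v = 15*(-⅓*0² - 5) = 15*(-⅓*0 - 5) = 15*(0 - 5) = 15*(-5) = -75)
N(l, V) = -75
1/(N(427, J) - 931624) = 1/(-75 - 931624) = 1/(-931699) = -1/931699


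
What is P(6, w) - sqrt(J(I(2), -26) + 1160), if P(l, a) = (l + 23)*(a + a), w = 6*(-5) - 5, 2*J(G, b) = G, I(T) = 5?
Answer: -2030 - 5*sqrt(186)/2 ≈ -2064.1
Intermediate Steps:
J(G, b) = G/2
w = -35 (w = -30 - 5 = -35)
P(l, a) = 2*a*(23 + l) (P(l, a) = (23 + l)*(2*a) = 2*a*(23 + l))
P(6, w) - sqrt(J(I(2), -26) + 1160) = 2*(-35)*(23 + 6) - sqrt((1/2)*5 + 1160) = 2*(-35)*29 - sqrt(5/2 + 1160) = -2030 - sqrt(2325/2) = -2030 - 5*sqrt(186)/2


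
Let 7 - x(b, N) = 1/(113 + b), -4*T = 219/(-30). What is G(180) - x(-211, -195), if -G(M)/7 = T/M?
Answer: -2498239/352800 ≈ -7.0812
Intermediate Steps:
T = 73/40 (T = -219/(4*(-30)) = -219*(-1)/(4*30) = -¼*(-73/10) = 73/40 ≈ 1.8250)
x(b, N) = 7 - 1/(113 + b)
G(M) = -511/(40*M)
G(180) - x(-211, -195) = -511/40/180 - (790 + 7*(-211))/(113 - 211) = -511/40*1/180 - (790 - 1477)/(-98) = -511/7200 - (-1)*(-687)/98 = -511/7200 - 1*687/98 = -511/7200 - 687/98 = -2498239/352800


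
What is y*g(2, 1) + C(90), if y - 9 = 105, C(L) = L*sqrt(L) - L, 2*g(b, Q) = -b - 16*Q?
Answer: -1116 + 270*sqrt(10) ≈ -262.19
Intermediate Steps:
g(b, Q) = -8*Q - b/2 (g(b, Q) = (-b - 16*Q)/2 = -8*Q - b/2)
C(L) = L**(3/2) - L
y = 114 (y = 9 + 105 = 114)
y*g(2, 1) + C(90) = 114*(-8*1 - 1/2*2) + (90**(3/2) - 1*90) = 114*(-8 - 1) + (270*sqrt(10) - 90) = 114*(-9) + (-90 + 270*sqrt(10)) = -1026 + (-90 + 270*sqrt(10)) = -1116 + 270*sqrt(10)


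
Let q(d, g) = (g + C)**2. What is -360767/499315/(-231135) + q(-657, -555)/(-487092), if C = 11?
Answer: -948709809823301/1561524573987425 ≈ -0.60755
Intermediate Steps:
q(d, g) = (11 + g)**2 (q(d, g) = (g + 11)**2 = (11 + g)**2)
-360767/499315/(-231135) + q(-657, -555)/(-487092) = -360767/499315/(-231135) + (11 - 555)**2/(-487092) = -360767*1/499315*(-1/231135) + (-544)**2*(-1/487092) = -360767/499315*(-1/231135) + 295936*(-1/487092) = 360767/115409172525 - 73984/121773 = -948709809823301/1561524573987425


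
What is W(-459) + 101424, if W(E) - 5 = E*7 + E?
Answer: 97757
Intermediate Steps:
W(E) = 5 + 8*E (W(E) = 5 + (E*7 + E) = 5 + (7*E + E) = 5 + 8*E)
W(-459) + 101424 = (5 + 8*(-459)) + 101424 = (5 - 3672) + 101424 = -3667 + 101424 = 97757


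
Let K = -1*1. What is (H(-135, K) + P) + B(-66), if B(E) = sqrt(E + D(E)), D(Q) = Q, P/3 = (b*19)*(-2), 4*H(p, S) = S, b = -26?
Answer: 11855/4 + 2*I*sqrt(33) ≈ 2963.8 + 11.489*I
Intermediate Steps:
K = -1
H(p, S) = S/4
P = 2964 (P = 3*(-26*19*(-2)) = 3*(-494*(-2)) = 3*988 = 2964)
B(E) = sqrt(2)*sqrt(E) (B(E) = sqrt(E + E) = sqrt(2*E) = sqrt(2)*sqrt(E))
(H(-135, K) + P) + B(-66) = ((1/4)*(-1) + 2964) + sqrt(2)*sqrt(-66) = (-1/4 + 2964) + sqrt(2)*(I*sqrt(66)) = 11855/4 + 2*I*sqrt(33)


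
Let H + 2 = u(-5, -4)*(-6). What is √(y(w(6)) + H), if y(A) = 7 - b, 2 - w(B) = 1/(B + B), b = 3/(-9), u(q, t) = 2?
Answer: 2*I*√15/3 ≈ 2.582*I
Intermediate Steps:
b = -⅓ (b = 3*(-⅑) = -⅓ ≈ -0.33333)
w(B) = 2 - 1/(2*B) (w(B) = 2 - 1/(B + B) = 2 - 1/(2*B))
y(A) = 22/3 (y(A) = 7 - 1*(-⅓) = 7 + ⅓ = 22/3)
H = -14 (H = -2 + 2*(-6) = -2 - 12 = -14)
√(y(w(6)) + H) = √(22/3 - 14) = √(-20/3) = 2*I*√15/3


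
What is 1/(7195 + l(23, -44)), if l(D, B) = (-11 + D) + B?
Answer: 1/7163 ≈ 0.00013961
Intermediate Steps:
l(D, B) = -11 + B + D
1/(7195 + l(23, -44)) = 1/(7195 + (-11 - 44 + 23)) = 1/(7195 - 32) = 1/7163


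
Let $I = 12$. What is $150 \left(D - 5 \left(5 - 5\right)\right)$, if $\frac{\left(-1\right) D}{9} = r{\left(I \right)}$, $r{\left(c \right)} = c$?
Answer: $-16200$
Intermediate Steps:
$D = -108$ ($D = \left(-9\right) 12 = -108$)
$150 \left(D - 5 \left(5 - 5\right)\right) = 150 \left(-108 - 5 \left(5 - 5\right)\right) = 150 \left(-108 - 0\right) = 150 \left(-108 + 0\right) = 150 \left(-108\right) = -16200$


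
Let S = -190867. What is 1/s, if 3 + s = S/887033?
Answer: -887033/2851966 ≈ -0.31103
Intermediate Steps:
s = -2851966/887033 (s = -3 - 190867/887033 = -2851966/887033 ≈ -3.2152)
1/s = 1/(-2851966/887033) = -887033/2851966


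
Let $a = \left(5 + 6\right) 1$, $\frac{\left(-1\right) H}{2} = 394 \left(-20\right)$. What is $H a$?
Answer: $173360$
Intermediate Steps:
$H = 15760$ ($H = - 2 \cdot 394 \left(-20\right) = \left(-2\right) \left(-7880\right) = 15760$)
$a = 11$ ($a = 11 \cdot 1 = 11$)
$H a = 15760 \cdot 11 = 173360$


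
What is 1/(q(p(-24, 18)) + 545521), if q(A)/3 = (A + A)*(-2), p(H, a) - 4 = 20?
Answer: 1/545233 ≈ 1.8341e-6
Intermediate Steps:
p(H, a) = 24 (p(H, a) = 4 + 20 = 24)
q(A) = -12*A (q(A) = 3*((A + A)*(-2)) = 3*((2*A)*(-2)) = 3*(-4*A) = -12*A)
1/(q(p(-24, 18)) + 545521) = 1/(-12*24 + 545521) = 1/(-288 + 545521) = 1/545233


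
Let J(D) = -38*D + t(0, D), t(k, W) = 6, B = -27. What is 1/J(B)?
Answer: 1/1032 ≈ 0.00096899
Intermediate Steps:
J(D) = 6 - 38*D (J(D) = -38*D + 6 = 6 - 38*D)
1/J(B) = 1/(6 - 38*(-27)) = 1/(6 + 1026) = 1/1032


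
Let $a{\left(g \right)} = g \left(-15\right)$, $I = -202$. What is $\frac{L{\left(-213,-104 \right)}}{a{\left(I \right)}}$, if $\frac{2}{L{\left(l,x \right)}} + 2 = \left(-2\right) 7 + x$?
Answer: $- \frac{1}{181800} \approx -5.5006 \cdot 10^{-6}$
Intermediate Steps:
$a{\left(g \right)} = - 15 g$
$L{\left(l,x \right)} = \frac{2}{-16 + x}$ ($L{\left(l,x \right)} = \frac{2}{-2 + \left(\left(-2\right) 7 + x\right)} = \frac{2}{-2 + \left(-14 + x\right)} = \frac{2}{-16 + x}$)
$\frac{L{\left(-213,-104 \right)}}{a{\left(I \right)}} = \frac{2 \frac{1}{-16 - 104}}{\left(-15\right) \left(-202\right)} = \frac{2 \frac{1}{-120}}{3030} = 2 \left(- \frac{1}{120}\right) \frac{1}{3030} = \left(- \frac{1}{60}\right) \frac{1}{3030} = - \frac{1}{181800}$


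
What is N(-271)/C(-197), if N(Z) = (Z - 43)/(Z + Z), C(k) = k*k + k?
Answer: 157/10463852 ≈ 1.5004e-5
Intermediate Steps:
C(k) = k + k**2 (C(k) = k**2 + k = k + k**2)
N(Z) = (-43 + Z)/(2*Z) (N(Z) = (-43 + Z)/((2*Z)) = (-43 + Z)*(1/(2*Z)) = (-43 + Z)/(2*Z))
N(-271)/C(-197) = ((1/2)*(-43 - 271)/(-271))/((-197*(1 - 197))) = ((1/2)*(-1/271)*(-314))/((-197*(-196))) = (157/271)/38612 = (157/271)*(1/38612) = 157/10463852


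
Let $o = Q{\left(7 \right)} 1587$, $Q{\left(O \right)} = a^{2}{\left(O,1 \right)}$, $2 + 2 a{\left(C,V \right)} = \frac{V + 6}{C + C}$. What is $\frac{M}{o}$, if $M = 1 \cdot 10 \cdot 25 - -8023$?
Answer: $\frac{132368}{14283} \approx 9.2675$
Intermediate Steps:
$a{\left(C,V \right)} = -1 + \frac{6 + V}{4 C}$ ($a{\left(C,V \right)} = -1 + \frac{\left(V + 6\right) \frac{1}{C + C}}{2} = -1 + \frac{\left(6 + V\right) \frac{1}{2 C}}{2} = -1 + \frac{\frac{1}{2} \frac{1}{C} \left(6 + V\right)}{2} = -1 + \frac{6 + V}{4 C}$)
$Q{\left(O \right)} = \frac{\left(7 - 4 O\right)^{2}}{16 O^{2}}$ ($Q{\left(O \right)} = \left(\frac{6 + 1 - 4 O}{4 O}\right)^{2} = \left(\frac{7 - 4 O}{4 O}\right)^{2} = \frac{\left(7 - 4 O\right)^{2}}{16 O^{2}}$)
$M = 8273$ ($M = 10 \cdot 25 + 8023 = 250 + 8023 = 8273$)
$o = \frac{14283}{16}$ ($o = \frac{\left(7 - 28\right)^{2}}{16 \cdot 49} \cdot 1587 = \frac{1}{16} \cdot \frac{1}{49} \left(7 - 28\right)^{2} \cdot 1587 = \frac{1}{16} \cdot \frac{1}{49} \left(-21\right)^{2} \cdot 1587 = \frac{1}{16} \cdot \frac{1}{49} \cdot 441 \cdot 1587 = \frac{9}{16} \cdot 1587 = \frac{14283}{16} \approx 892.69$)
$\frac{M}{o} = \frac{8273}{\frac{14283}{16}} = 8273 \cdot \frac{16}{14283} = \frac{132368}{14283}$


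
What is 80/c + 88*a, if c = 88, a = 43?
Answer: 41634/11 ≈ 3784.9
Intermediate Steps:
80/c + 88*a = 80/88 + 88*43 = 80*(1/88) + 3784 = 10/11 + 3784 = 41634/11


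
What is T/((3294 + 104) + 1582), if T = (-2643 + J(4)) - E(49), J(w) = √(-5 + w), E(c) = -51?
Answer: -216/415 + I/4980 ≈ -0.52048 + 0.0002008*I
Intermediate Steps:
T = -2592 + I (T = (-2643 + √(-5 + 4)) - 1*(-51) = (-2643 + √(-1)) + 51 = (-2643 + I) + 51 = -2592 + I ≈ -2592.0 + 1.0*I)
T/((3294 + 104) + 1582) = (-2592 + I)/((3294 + 104) + 1582) = (-2592 + I)/(3398 + 1582) = (-2592 + I)/4980 = (-2592 + I)*(1/4980) = -216/415 + I/4980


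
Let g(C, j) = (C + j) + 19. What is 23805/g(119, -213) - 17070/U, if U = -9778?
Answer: -7716168/24445 ≈ -315.65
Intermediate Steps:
g(C, j) = 19 + C + j
23805/g(119, -213) - 17070/U = 23805/(19 + 119 - 213) - 17070/(-9778) = 23805/(-75) - 17070*(-1/9778) = 23805*(-1/75) + 8535/4889 = -1587/5 + 8535/4889 = -7716168/24445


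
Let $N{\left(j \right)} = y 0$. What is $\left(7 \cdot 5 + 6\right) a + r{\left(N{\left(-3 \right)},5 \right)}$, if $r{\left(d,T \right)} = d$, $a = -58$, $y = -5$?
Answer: $-2378$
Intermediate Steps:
$N{\left(j \right)} = 0$ ($N{\left(j \right)} = \left(-5\right) 0 = 0$)
$\left(7 \cdot 5 + 6\right) a + r{\left(N{\left(-3 \right)},5 \right)} = \left(7 \cdot 5 + 6\right) \left(-58\right) + 0 = \left(35 + 6\right) \left(-58\right) + 0 = 41 \left(-58\right) + 0 = -2378 + 0 = -2378$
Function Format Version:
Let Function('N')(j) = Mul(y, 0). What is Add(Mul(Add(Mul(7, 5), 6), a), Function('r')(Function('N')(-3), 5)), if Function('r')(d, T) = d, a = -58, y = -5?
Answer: -2378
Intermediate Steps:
Function('N')(j) = 0 (Function('N')(j) = Mul(-5, 0) = 0)
Add(Mul(Add(Mul(7, 5), 6), a), Function('r')(Function('N')(-3), 5)) = Add(Mul(Add(Mul(7, 5), 6), -58), 0) = Add(Mul(Add(35, 6), -58), 0) = Add(Mul(41, -58), 0) = Add(-2378, 0) = -2378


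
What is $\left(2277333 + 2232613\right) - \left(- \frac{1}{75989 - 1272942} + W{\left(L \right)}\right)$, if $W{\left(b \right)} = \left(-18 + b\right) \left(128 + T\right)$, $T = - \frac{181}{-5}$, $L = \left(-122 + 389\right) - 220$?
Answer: $\frac{26962468718708}{5984765} \approx 4.5052 \cdot 10^{6}$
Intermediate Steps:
$L = 47$ ($L = 267 - 220 = 47$)
$T = \frac{181}{5}$ ($T = \left(-181\right) \left(- \frac{1}{5}\right) = \frac{181}{5} \approx 36.2$)
$W{\left(b \right)} = - \frac{14778}{5} + \frac{821 b}{5}$ ($W{\left(b \right)} = \left(-18 + b\right) \left(128 + \frac{181}{5}\right) = \left(-18 + b\right) \frac{821}{5} = - \frac{14778}{5} + \frac{821 b}{5}$)
$\left(2277333 + 2232613\right) - \left(- \frac{1}{75989 - 1272942} + W{\left(L \right)}\right) = \left(2277333 + 2232613\right) - \left(- \frac{14778}{5} + \frac{38587}{5} - \frac{1}{75989 - 1272942}\right) = 4509946 + \left(\frac{1}{-1196953} - \left(- \frac{14778}{5} + \frac{38587}{5}\right)\right) = 4509946 - \frac{28498253982}{5984765} = \frac{26962468718708}{5984765}$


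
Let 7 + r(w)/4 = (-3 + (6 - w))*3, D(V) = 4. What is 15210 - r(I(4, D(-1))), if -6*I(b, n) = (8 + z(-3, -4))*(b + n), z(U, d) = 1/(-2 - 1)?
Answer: 45238/3 ≈ 15079.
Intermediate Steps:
z(U, d) = -1/3 (z(U, d) = 1/(-3) = -1/3)
I(b, n) = -23*b/18 - 23*n/18 (I(b, n) = -(8 - 1/3)*(b + n)/6 = -23*(b + n)/18 = -(23*b/3 + 23*n/3)/6 = -23*b/18 - 23*n/18)
r(w) = 8 - 12*w (r(w) = -28 + 4*((-3 + (6 - w))*3) = -28 + 4*((3 - w)*3) = -28 + 4*(9 - 3*w) = -28 + (36 - 12*w) = 8 - 12*w)
15210 - r(I(4, D(-1))) = 15210 - (8 - 12*(-23/18*4 - 23/18*4)) = 15210 - (8 - 12*(-46/9 - 46/9)) = 15210 - (8 - 12*(-92/9)) = 15210 - (8 + 368/3) = 15210 - 1*392/3 = 15210 - 392/3 = 45238/3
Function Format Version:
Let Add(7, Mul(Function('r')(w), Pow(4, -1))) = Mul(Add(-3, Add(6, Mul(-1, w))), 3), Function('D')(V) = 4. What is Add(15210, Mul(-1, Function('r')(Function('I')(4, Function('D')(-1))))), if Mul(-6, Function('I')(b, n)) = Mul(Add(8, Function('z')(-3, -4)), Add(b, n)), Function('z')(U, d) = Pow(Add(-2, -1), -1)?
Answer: Rational(45238, 3) ≈ 15079.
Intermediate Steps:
Function('z')(U, d) = Rational(-1, 3) (Function('z')(U, d) = Pow(-3, -1) = Rational(-1, 3))
Function('I')(b, n) = Add(Mul(Rational(-23, 18), b), Mul(Rational(-23, 18), n)) (Function('I')(b, n) = Mul(Rational(-1, 6), Mul(Add(8, Rational(-1, 3)), Add(b, n))) = Mul(Rational(-1, 6), Mul(Rational(23, 3), Add(b, n))) = Mul(Rational(-1, 6), Add(Mul(Rational(23, 3), b), Mul(Rational(23, 3), n))) = Add(Mul(Rational(-23, 18), b), Mul(Rational(-23, 18), n)))
Function('r')(w) = Add(8, Mul(-12, w)) (Function('r')(w) = Add(-28, Mul(4, Mul(Add(-3, Add(6, Mul(-1, w))), 3))) = Add(-28, Mul(4, Mul(Add(3, Mul(-1, w)), 3))) = Add(-28, Mul(4, Add(9, Mul(-3, w)))) = Add(-28, Add(36, Mul(-12, w))) = Add(8, Mul(-12, w)))
Add(15210, Mul(-1, Function('r')(Function('I')(4, Function('D')(-1))))) = Add(15210, Mul(-1, Add(8, Mul(-12, Add(Mul(Rational(-23, 18), 4), Mul(Rational(-23, 18), 4)))))) = Add(15210, Mul(-1, Add(8, Mul(-12, Add(Rational(-46, 9), Rational(-46, 9)))))) = Add(15210, Mul(-1, Add(8, Mul(-12, Rational(-92, 9))))) = Add(15210, Mul(-1, Add(8, Rational(368, 3)))) = Add(15210, Mul(-1, Rational(392, 3))) = Add(15210, Rational(-392, 3)) = Rational(45238, 3)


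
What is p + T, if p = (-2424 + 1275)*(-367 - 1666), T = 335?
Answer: 2336252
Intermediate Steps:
p = 2335917 (p = -1149*(-2033) = 2335917)
p + T = 2335917 + 335 = 2336252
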